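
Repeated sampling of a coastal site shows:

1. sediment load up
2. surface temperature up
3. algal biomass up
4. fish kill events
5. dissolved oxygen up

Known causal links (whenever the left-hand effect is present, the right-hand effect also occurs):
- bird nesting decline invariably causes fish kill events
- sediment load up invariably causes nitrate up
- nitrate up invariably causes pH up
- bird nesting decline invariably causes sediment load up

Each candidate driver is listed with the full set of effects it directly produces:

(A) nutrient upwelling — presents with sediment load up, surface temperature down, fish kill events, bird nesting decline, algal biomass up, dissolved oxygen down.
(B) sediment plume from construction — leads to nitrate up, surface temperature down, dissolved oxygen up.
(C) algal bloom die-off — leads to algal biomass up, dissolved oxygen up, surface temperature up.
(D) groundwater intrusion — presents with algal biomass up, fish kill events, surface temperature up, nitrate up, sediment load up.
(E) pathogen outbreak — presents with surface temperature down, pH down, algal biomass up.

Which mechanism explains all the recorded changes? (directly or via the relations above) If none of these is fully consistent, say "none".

none

Testing each hypothesis:
(A) nutrient upwelling — sediment load up yes; surface temperature up NO; algal biomass up yes; fish kill events yes; dissolved oxygen up NO
(B) sediment plume from construction — fails on sediment load up, surface temperature up, algal biomass up, fish kill events (predicts surface temperature down, not surface temperature up)
(C) algal bloom die-off — does not account for sediment load up, fish kill events
(D) groundwater intrusion — sediment load up yes; surface temperature up yes; algal biomass up yes; fish kill events yes; dissolved oxygen up NO
(E) pathogen outbreak — fails on sediment load up, surface temperature up, fish kill events, dissolved oxygen up (predicts surface temperature down, not surface temperature up)
No candidate is consistent with all observations.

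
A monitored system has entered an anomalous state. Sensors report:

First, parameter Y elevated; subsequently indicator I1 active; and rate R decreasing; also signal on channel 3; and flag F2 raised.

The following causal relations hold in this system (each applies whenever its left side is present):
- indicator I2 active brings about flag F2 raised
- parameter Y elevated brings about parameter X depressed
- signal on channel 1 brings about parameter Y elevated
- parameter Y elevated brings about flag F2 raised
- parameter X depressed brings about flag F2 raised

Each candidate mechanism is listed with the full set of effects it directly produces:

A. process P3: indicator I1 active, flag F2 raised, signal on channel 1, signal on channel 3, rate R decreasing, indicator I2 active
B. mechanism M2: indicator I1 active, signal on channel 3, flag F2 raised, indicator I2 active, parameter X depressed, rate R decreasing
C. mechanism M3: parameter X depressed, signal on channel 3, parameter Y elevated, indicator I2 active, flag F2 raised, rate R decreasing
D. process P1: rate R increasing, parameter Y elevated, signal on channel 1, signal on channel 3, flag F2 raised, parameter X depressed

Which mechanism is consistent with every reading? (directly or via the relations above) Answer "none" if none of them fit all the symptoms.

A

Testing each hypothesis:
(A) process P3 — parameter Y elevated match (through signal on channel 1 → parameter Y elevated); indicator I1 active match; rate R decreasing match; signal on channel 3 match; flag F2 raised match
(B) mechanism M2 — does not account for parameter Y elevated
(C) mechanism M3 — does not account for indicator I1 active
(D) process P1 — parameter Y elevated match; indicator I1 active miss; rate R decreasing miss; signal on channel 3 match; flag F2 raised match
(A) alone accounts for all the evidence.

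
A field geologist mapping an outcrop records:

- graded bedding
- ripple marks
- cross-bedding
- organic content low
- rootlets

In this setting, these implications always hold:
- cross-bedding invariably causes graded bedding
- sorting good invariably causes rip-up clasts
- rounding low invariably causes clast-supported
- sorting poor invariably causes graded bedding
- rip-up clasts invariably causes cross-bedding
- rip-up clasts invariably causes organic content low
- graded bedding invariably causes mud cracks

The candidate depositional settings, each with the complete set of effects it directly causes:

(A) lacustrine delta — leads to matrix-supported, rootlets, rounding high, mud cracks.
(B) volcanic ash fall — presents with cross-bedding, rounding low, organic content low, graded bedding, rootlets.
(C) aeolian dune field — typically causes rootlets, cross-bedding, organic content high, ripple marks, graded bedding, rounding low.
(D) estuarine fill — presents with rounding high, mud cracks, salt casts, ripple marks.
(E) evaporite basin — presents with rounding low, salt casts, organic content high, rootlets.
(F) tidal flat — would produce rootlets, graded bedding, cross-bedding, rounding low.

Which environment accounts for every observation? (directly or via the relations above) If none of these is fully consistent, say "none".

none

For each candidate, compare predicted effects to what was observed:
(A) lacustrine delta — does not account for graded bedding, ripple marks, cross-bedding, organic content low
(B) volcanic ash fall — does not account for ripple marks
(C) aeolian dune field — fails on organic content low (predicts organic content high, not organic content low)
(D) estuarine fill — graded bedding ✗; ripple marks ✓; cross-bedding ✗; organic content low ✗; rootlets ✗
(E) evaporite basin — graded bedding ✗; ripple marks ✗; cross-bedding ✗; organic content low ✗; rootlets ✓
(F) tidal flat — graded bedding ✓; ripple marks ✗; cross-bedding ✓; organic content low ✗; rootlets ✓
No candidate is consistent with all observations.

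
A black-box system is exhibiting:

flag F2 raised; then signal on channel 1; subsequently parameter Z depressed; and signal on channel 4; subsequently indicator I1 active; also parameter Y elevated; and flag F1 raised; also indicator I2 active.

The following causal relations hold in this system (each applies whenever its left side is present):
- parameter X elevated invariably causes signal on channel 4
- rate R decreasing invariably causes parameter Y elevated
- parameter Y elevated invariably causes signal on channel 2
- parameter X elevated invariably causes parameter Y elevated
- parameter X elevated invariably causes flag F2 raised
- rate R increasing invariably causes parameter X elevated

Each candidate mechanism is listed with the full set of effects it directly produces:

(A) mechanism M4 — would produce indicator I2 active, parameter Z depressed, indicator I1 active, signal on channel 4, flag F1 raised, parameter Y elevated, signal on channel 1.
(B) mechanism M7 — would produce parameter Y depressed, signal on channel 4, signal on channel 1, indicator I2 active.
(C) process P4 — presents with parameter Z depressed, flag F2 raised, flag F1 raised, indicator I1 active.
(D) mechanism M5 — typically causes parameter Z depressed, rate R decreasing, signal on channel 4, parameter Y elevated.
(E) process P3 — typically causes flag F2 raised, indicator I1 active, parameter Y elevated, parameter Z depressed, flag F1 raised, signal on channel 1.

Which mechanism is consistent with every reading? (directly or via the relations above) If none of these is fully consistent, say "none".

none

For each candidate, compare predicted effects to what was observed:
(A) mechanism M4 — flag F2 raised ✗; signal on channel 1 ✓; parameter Z depressed ✓; signal on channel 4 ✓; indicator I1 active ✓; parameter Y elevated ✓; flag F1 raised ✓; indicator I2 active ✓
(B) mechanism M7 — flag F2 raised ✗; signal on channel 1 ✓; parameter Z depressed ✗; signal on channel 4 ✓; indicator I1 active ✗; parameter Y elevated ✗; flag F1 raised ✗; indicator I2 active ✓
(C) process P4 — does not account for signal on channel 1, signal on channel 4, parameter Y elevated, indicator I2 active
(D) mechanism M5 — does not account for flag F2 raised, signal on channel 1, indicator I1 active, flag F1 raised, indicator I2 active
(E) process P3 — flag F2 raised ✓; signal on channel 1 ✓; parameter Z depressed ✓; signal on channel 4 ✗; indicator I1 active ✓; parameter Y elevated ✓; flag F1 raised ✓; indicator I2 active ✗
No candidate is consistent with all observations.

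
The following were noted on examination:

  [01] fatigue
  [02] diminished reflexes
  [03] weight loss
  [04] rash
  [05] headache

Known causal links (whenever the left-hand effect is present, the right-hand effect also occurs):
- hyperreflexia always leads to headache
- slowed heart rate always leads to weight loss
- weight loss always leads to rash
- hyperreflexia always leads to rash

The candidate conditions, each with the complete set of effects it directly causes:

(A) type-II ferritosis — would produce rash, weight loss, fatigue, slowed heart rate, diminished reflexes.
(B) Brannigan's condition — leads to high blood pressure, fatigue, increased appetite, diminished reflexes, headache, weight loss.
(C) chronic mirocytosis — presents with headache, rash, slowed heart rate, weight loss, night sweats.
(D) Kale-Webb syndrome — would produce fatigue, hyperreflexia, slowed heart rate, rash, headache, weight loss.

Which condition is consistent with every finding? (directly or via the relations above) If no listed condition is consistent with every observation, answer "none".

B

Checking each candidate against the observations:
(A) type-II ferritosis — fatigue ✓; diminished reflexes ✓; weight loss ✓; rash ✓; headache ✗
(B) Brannigan's condition — accounts for every observation (rash through weight loss → rash)
(C) chronic mirocytosis — fatigue ✗; diminished reflexes ✗; weight loss ✓; rash ✓; headache ✓
(D) Kale-Webb syndrome — fatigue ✓; diminished reflexes ✗; weight loss ✓; rash ✓; headache ✓
(B) alone accounts for all the evidence.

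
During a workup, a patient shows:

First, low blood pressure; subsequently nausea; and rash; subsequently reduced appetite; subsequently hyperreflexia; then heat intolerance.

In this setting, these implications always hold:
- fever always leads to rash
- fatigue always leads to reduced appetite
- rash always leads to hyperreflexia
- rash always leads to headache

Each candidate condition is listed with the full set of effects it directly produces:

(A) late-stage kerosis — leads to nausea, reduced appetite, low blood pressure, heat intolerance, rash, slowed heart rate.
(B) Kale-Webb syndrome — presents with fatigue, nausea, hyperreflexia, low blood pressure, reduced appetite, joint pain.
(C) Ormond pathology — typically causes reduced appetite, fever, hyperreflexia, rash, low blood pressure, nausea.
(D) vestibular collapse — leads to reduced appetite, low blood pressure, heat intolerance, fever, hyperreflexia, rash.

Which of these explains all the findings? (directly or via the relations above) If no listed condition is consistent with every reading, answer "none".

Testing each hypothesis:
(A) late-stage kerosis — low blood pressure yes; nausea yes; rash yes; reduced appetite yes; hyperreflexia yes (via rash → hyperreflexia); heat intolerance yes
(B) Kale-Webb syndrome — does not account for rash, heat intolerance
(C) Ormond pathology — does not account for heat intolerance
(D) vestibular collapse — low blood pressure yes; nausea NO; rash yes; reduced appetite yes; hyperreflexia yes; heat intolerance yes
(A) is the only candidate with no mismatches.

A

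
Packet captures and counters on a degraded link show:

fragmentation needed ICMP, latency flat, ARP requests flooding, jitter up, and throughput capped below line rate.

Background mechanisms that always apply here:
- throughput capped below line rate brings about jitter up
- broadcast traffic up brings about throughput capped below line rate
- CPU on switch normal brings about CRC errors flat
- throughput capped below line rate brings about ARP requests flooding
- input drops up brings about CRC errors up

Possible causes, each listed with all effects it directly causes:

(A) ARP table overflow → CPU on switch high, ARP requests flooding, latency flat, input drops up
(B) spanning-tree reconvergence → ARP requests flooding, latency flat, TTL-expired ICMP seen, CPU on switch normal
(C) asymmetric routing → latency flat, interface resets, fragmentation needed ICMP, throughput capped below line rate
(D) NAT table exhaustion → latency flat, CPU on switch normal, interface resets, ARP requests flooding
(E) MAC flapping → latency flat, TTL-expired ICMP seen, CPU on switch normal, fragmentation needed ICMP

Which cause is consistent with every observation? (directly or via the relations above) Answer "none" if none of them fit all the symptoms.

C

Per-candidate check:
(A) ARP table overflow — does not account for fragmentation needed ICMP, jitter up, throughput capped below line rate
(B) spanning-tree reconvergence — does not account for fragmentation needed ICMP, jitter up, throughput capped below line rate
(C) asymmetric routing — fragmentation needed ICMP ✓; latency flat ✓; ARP requests flooding ✓ (through throughput capped below line rate → ARP requests flooding); jitter up ✓ (through throughput capped below line rate → jitter up); throughput capped below line rate ✓
(D) NAT table exhaustion — fragmentation needed ICMP ✗; latency flat ✓; ARP requests flooding ✓; jitter up ✗; throughput capped below line rate ✗
(E) MAC flapping — fragmentation needed ICMP ✓; latency flat ✓; ARP requests flooding ✗; jitter up ✗; throughput capped below line rate ✗
Only (C) is consistent with every observation.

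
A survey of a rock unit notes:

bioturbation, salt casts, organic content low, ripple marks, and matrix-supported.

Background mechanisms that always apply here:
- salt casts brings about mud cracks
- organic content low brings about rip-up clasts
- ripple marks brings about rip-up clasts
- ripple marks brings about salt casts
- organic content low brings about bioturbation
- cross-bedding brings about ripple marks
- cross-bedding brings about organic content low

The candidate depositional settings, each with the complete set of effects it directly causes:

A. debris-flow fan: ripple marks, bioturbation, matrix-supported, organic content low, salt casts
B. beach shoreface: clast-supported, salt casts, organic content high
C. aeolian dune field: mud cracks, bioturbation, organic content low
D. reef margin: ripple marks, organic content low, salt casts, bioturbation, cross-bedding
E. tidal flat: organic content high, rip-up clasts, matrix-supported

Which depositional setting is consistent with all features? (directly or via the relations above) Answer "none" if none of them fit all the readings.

Testing each hypothesis:
(A) debris-flow fan — bioturbation yes; salt casts yes; organic content low yes; ripple marks yes; matrix-supported yes
(B) beach shoreface — fails on bioturbation, organic content low, ripple marks, matrix-supported (predicts organic content high, not organic content low; predicts clast-supported, not matrix-supported)
(C) aeolian dune field — bioturbation yes; salt casts NO; organic content low yes; ripple marks NO; matrix-supported NO
(D) reef margin — bioturbation yes; salt casts yes; organic content low yes; ripple marks yes; matrix-supported NO
(E) tidal flat — fails on bioturbation, salt casts, organic content low, ripple marks (predicts organic content high, not organic content low)
(A) alone accounts for all the evidence.

A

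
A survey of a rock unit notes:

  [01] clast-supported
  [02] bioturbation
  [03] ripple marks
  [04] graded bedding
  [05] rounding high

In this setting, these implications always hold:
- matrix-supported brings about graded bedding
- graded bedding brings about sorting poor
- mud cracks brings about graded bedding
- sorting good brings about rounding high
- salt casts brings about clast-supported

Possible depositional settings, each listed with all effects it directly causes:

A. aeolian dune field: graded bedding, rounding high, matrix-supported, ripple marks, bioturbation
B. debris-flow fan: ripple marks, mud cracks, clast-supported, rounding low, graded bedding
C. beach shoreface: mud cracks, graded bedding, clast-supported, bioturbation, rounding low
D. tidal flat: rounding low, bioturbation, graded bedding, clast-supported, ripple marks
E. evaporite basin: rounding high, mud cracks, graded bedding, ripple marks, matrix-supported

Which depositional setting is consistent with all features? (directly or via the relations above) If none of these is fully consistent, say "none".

Checking each candidate against the observations:
(A) aeolian dune field — clast-supported NO; bioturbation yes; ripple marks yes; graded bedding yes; rounding high yes
(B) debris-flow fan — clast-supported yes; bioturbation NO; ripple marks yes; graded bedding yes; rounding high NO
(C) beach shoreface — fails on ripple marks, rounding high (predicts rounding low, not rounding high)
(D) tidal flat — fails on rounding high (predicts rounding low, not rounding high)
(E) evaporite basin — fails on clast-supported, bioturbation (predicts matrix-supported, not clast-supported)
No candidate is consistent with all observations.

none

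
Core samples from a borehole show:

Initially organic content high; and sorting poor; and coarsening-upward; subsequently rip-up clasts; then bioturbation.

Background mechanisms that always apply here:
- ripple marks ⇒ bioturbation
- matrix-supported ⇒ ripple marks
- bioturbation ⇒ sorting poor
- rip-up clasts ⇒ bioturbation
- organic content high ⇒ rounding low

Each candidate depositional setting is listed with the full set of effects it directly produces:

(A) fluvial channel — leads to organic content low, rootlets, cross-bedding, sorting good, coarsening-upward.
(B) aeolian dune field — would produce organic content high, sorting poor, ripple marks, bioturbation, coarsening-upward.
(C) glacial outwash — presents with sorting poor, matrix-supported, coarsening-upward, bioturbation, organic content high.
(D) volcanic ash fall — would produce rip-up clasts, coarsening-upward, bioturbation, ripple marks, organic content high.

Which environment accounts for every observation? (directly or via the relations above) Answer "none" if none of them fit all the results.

For each candidate, compare predicted effects to what was observed:
(A) fluvial channel — fails on organic content high, sorting poor, rip-up clasts, bioturbation (predicts organic content low, not organic content high; predicts sorting good, not sorting poor)
(B) aeolian dune field — organic content high yes; sorting poor yes; coarsening-upward yes; rip-up clasts NO; bioturbation yes
(C) glacial outwash — does not account for rip-up clasts
(D) volcanic ash fall — organic content high yes; sorting poor yes (through bioturbation → sorting poor); coarsening-upward yes; rip-up clasts yes; bioturbation yes
(D) alone accounts for all the evidence.

D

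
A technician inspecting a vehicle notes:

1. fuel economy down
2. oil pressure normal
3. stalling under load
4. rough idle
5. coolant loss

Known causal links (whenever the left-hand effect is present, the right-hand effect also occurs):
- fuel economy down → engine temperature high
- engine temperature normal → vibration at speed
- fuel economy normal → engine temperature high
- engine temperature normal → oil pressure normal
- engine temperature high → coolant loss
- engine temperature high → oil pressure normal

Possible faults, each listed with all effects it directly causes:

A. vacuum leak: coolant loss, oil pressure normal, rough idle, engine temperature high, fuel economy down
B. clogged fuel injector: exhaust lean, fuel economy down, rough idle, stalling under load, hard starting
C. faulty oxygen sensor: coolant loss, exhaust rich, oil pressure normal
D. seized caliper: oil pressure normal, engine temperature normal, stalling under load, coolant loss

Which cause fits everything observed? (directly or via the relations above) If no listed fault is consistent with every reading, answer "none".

Per-candidate check:
(A) vacuum leak — does not account for stalling under load
(B) clogged fuel injector — fuel economy down +; oil pressure normal + (by fuel economy down → engine temperature high → oil pressure normal); stalling under load +; rough idle +; coolant loss + (by fuel economy down → engine temperature high → coolant loss)
(C) faulty oxygen sensor — fuel economy down -; oil pressure normal +; stalling under load -; rough idle -; coolant loss +
(D) seized caliper — does not account for fuel economy down, rough idle
Only (B) is consistent with every observation.

B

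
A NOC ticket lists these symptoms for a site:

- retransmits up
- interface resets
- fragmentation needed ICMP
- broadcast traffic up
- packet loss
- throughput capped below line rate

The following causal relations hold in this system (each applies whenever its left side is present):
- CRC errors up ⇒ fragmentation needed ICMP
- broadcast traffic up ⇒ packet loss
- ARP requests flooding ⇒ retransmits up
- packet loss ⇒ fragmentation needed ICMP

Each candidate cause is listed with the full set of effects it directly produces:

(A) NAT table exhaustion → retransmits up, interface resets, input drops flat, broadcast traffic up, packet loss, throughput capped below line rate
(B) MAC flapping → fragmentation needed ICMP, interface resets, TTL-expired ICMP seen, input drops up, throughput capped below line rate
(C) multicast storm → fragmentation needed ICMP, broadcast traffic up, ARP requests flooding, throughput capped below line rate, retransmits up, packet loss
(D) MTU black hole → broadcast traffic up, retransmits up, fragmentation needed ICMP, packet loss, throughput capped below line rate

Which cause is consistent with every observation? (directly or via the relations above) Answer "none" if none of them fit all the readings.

A

Per-candidate check:
(A) NAT table exhaustion — accounts for every observation (fragmentation needed ICMP by packet loss → fragmentation needed ICMP)
(B) MAC flapping — does not account for retransmits up, broadcast traffic up, packet loss
(C) multicast storm — retransmits up match; interface resets miss; fragmentation needed ICMP match; broadcast traffic up match; packet loss match; throughput capped below line rate match
(D) MTU black hole — does not account for interface resets
Only (A) is consistent with every observation.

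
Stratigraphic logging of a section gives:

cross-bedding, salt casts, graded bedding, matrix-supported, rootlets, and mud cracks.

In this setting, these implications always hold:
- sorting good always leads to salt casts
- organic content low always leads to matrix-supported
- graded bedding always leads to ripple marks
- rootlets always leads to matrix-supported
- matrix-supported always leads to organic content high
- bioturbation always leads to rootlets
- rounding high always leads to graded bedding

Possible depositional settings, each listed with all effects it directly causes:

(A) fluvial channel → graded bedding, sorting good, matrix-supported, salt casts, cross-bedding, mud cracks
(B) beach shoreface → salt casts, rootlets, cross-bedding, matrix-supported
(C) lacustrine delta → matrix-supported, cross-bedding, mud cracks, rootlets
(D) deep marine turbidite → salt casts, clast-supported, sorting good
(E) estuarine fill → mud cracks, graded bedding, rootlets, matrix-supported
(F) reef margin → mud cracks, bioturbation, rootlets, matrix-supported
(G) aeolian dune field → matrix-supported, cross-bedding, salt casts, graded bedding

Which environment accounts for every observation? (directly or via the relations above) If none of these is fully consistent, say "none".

none

Testing each hypothesis:
(A) fluvial channel — cross-bedding +; salt casts +; graded bedding +; matrix-supported +; rootlets -; mud cracks +
(B) beach shoreface — cross-bedding +; salt casts +; graded bedding -; matrix-supported +; rootlets +; mud cracks -
(C) lacustrine delta — does not account for salt casts, graded bedding
(D) deep marine turbidite — cross-bedding -; salt casts +; graded bedding -; matrix-supported -; rootlets -; mud cracks -
(E) estuarine fill — cross-bedding -; salt casts -; graded bedding +; matrix-supported +; rootlets +; mud cracks +
(F) reef margin — cross-bedding -; salt casts -; graded bedding -; matrix-supported +; rootlets +; mud cracks +
(G) aeolian dune field — cross-bedding +; salt casts +; graded bedding +; matrix-supported +; rootlets -; mud cracks -
No candidate is consistent with all observations.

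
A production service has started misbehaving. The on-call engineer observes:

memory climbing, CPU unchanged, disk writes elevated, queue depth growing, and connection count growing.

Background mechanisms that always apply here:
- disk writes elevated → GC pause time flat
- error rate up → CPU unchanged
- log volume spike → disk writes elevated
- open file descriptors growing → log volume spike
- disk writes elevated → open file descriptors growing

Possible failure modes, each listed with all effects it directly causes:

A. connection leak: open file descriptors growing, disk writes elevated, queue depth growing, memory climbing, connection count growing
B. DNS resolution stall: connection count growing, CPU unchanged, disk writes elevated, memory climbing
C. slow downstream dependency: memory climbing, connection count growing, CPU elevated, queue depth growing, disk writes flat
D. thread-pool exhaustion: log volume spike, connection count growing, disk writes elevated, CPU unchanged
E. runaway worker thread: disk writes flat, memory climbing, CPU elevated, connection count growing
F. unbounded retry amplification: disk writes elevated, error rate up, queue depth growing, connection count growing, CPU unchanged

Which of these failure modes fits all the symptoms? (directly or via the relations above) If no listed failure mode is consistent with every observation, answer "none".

none

Per-candidate check:
(A) connection leak — does not account for CPU unchanged
(B) DNS resolution stall — memory climbing match; CPU unchanged match; disk writes elevated match; queue depth growing miss; connection count growing match
(C) slow downstream dependency — fails on CPU unchanged, disk writes elevated (predicts CPU elevated, not CPU unchanged; predicts disk writes flat, not disk writes elevated)
(D) thread-pool exhaustion — does not account for memory climbing, queue depth growing
(E) runaway worker thread — fails on CPU unchanged, disk writes elevated, queue depth growing (predicts CPU elevated, not CPU unchanged; predicts disk writes flat, not disk writes elevated)
(F) unbounded retry amplification — memory climbing miss; CPU unchanged match; disk writes elevated match; queue depth growing match; connection count growing match
None of the listed candidates fits everything.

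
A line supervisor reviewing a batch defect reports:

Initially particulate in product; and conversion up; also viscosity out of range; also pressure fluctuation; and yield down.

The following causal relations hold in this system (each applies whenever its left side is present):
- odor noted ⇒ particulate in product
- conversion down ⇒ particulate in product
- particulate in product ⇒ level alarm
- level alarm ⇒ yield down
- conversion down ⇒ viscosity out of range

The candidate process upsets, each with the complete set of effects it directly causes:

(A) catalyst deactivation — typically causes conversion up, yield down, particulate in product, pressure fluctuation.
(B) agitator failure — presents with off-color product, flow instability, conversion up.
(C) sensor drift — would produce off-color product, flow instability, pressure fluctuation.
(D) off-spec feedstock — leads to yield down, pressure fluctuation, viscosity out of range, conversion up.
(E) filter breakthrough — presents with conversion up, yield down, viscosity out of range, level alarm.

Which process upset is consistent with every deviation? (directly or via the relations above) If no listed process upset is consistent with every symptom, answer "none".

For each candidate, compare predicted effects to what was observed:
(A) catalyst deactivation — does not account for viscosity out of range
(B) agitator failure — does not account for particulate in product, viscosity out of range, pressure fluctuation, yield down
(C) sensor drift — particulate in product miss; conversion up miss; viscosity out of range miss; pressure fluctuation match; yield down miss
(D) off-spec feedstock — particulate in product miss; conversion up match; viscosity out of range match; pressure fluctuation match; yield down match
(E) filter breakthrough — particulate in product miss; conversion up match; viscosity out of range match; pressure fluctuation miss; yield down match
Every candidate fails on at least one observation.

none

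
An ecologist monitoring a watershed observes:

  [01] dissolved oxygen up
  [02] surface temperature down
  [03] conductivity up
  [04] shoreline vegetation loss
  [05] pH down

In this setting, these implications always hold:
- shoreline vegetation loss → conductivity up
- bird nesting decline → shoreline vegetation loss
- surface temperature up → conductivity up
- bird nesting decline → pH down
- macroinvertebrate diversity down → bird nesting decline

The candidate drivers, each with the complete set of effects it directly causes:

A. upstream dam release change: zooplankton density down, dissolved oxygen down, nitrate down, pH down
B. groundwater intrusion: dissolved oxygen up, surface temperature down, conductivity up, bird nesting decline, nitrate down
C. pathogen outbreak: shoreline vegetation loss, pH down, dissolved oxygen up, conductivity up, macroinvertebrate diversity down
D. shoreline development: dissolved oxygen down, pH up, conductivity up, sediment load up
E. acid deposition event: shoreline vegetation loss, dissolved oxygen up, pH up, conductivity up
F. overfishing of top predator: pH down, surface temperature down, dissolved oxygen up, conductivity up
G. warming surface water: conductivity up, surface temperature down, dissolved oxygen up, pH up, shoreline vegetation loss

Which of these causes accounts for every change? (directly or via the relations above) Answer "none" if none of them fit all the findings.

For each candidate, compare predicted effects to what was observed:
(A) upstream dam release change — dissolved oxygen up miss; surface temperature down miss; conductivity up miss; shoreline vegetation loss miss; pH down match
(B) groundwater intrusion — dissolved oxygen up match; surface temperature down match; conductivity up match; shoreline vegetation loss match (through bird nesting decline → shoreline vegetation loss); pH down match (through bird nesting decline → pH down)
(C) pathogen outbreak — dissolved oxygen up match; surface temperature down miss; conductivity up match; shoreline vegetation loss match; pH down match
(D) shoreline development — fails on dissolved oxygen up, surface temperature down, shoreline vegetation loss, pH down (predicts dissolved oxygen down, not dissolved oxygen up; predicts pH up, not pH down)
(E) acid deposition event — fails on surface temperature down, pH down (predicts pH up, not pH down)
(F) overfishing of top predator — dissolved oxygen up match; surface temperature down match; conductivity up match; shoreline vegetation loss miss; pH down match
(G) warming surface water — dissolved oxygen up match; surface temperature down match; conductivity up match; shoreline vegetation loss match; pH down miss
Only (B) is consistent with every observation.

B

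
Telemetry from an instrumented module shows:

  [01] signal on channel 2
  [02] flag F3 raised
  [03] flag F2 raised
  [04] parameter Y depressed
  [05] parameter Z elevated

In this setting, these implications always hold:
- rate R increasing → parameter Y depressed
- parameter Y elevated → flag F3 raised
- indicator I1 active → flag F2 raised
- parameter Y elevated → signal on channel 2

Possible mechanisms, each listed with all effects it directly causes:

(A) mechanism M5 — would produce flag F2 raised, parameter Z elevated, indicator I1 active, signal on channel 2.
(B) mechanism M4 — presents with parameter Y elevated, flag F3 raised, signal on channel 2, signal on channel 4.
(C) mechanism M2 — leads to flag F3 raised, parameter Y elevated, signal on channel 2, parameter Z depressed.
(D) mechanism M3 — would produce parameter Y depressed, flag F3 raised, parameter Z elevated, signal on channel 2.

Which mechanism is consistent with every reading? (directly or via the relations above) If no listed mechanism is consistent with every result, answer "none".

For each candidate, compare predicted effects to what was observed:
(A) mechanism M5 — signal on channel 2 yes; flag F3 raised NO; flag F2 raised yes; parameter Y depressed NO; parameter Z elevated yes
(B) mechanism M4 — signal on channel 2 yes; flag F3 raised yes; flag F2 raised NO; parameter Y depressed NO; parameter Z elevated NO
(C) mechanism M2 — fails on flag F2 raised, parameter Y depressed, parameter Z elevated (predicts parameter Y elevated, not parameter Y depressed; predicts parameter Z depressed, not parameter Z elevated)
(D) mechanism M3 — signal on channel 2 yes; flag F3 raised yes; flag F2 raised NO; parameter Y depressed yes; parameter Z elevated yes
None of the listed candidates fits everything.

none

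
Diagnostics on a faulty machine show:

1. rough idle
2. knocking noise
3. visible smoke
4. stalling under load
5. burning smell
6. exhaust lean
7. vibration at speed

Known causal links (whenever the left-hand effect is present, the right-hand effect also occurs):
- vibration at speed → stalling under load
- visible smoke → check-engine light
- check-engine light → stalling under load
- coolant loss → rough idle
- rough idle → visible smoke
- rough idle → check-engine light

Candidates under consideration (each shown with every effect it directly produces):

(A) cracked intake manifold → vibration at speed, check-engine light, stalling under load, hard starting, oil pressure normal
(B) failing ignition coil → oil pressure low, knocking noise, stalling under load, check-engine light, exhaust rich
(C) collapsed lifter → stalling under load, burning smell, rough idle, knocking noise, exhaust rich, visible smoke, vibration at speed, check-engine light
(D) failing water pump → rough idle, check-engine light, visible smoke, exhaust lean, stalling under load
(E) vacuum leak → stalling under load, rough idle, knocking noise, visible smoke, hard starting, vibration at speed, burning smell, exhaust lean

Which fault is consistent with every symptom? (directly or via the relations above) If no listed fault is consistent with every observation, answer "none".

E

Testing each hypothesis:
(A) cracked intake manifold — rough idle ✗; knocking noise ✗; visible smoke ✗; stalling under load ✓; burning smell ✗; exhaust lean ✗; vibration at speed ✓
(B) failing ignition coil — rough idle ✗; knocking noise ✓; visible smoke ✗; stalling under load ✓; burning smell ✗; exhaust lean ✗; vibration at speed ✗
(C) collapsed lifter — fails on exhaust lean (predicts exhaust rich, not exhaust lean)
(D) failing water pump — rough idle ✓; knocking noise ✗; visible smoke ✓; stalling under load ✓; burning smell ✗; exhaust lean ✓; vibration at speed ✗
(E) vacuum leak — rough idle ✓; knocking noise ✓; visible smoke ✓; stalling under load ✓; burning smell ✓; exhaust lean ✓; vibration at speed ✓
(E) is the only candidate with no mismatches.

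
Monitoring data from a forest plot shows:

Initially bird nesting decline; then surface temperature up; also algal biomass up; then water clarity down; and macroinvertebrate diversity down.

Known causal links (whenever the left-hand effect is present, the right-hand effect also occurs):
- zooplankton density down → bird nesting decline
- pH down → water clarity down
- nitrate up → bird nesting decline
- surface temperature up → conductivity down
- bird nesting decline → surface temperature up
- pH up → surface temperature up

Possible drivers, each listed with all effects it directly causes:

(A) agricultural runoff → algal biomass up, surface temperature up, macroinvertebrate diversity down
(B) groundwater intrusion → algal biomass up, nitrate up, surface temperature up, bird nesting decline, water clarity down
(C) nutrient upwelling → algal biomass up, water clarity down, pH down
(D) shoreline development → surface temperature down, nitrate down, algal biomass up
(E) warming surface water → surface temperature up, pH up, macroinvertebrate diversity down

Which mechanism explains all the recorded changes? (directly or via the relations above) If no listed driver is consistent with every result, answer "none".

For each candidate, compare predicted effects to what was observed:
(A) agricultural runoff — does not account for bird nesting decline, water clarity down
(B) groundwater intrusion — does not account for macroinvertebrate diversity down
(C) nutrient upwelling — bird nesting decline NO; surface temperature up NO; algal biomass up yes; water clarity down yes; macroinvertebrate diversity down NO
(D) shoreline development — bird nesting decline NO; surface temperature up NO; algal biomass up yes; water clarity down NO; macroinvertebrate diversity down NO
(E) warming surface water — does not account for bird nesting decline, algal biomass up, water clarity down
None of the listed candidates fits everything.

none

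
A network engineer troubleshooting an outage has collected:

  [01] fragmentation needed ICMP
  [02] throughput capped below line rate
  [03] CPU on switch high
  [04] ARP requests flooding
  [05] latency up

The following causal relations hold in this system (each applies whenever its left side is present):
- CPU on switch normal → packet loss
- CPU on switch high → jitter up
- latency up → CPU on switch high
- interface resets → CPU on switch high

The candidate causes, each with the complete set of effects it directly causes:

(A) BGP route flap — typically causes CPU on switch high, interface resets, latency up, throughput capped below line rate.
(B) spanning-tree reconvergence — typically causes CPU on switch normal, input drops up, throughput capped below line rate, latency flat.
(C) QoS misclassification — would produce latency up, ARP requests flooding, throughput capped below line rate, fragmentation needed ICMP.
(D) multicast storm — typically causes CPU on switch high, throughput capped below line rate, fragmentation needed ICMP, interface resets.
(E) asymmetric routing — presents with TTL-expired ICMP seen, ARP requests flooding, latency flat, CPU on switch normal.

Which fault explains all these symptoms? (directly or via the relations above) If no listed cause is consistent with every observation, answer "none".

Per-candidate check:
(A) BGP route flap — does not account for fragmentation needed ICMP, ARP requests flooding
(B) spanning-tree reconvergence — fails on fragmentation needed ICMP, CPU on switch high, ARP requests flooding, latency up (predicts CPU on switch normal, not CPU on switch high; predicts latency flat, not latency up)
(C) QoS misclassification — fragmentation needed ICMP ✓; throughput capped below line rate ✓; CPU on switch high ✓ (by latency up → CPU on switch high); ARP requests flooding ✓; latency up ✓
(D) multicast storm — fragmentation needed ICMP ✓; throughput capped below line rate ✓; CPU on switch high ✓; ARP requests flooding ✗; latency up ✗
(E) asymmetric routing — fragmentation needed ICMP ✗; throughput capped below line rate ✗; CPU on switch high ✗; ARP requests flooding ✓; latency up ✗
(C) alone accounts for all the evidence.

C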